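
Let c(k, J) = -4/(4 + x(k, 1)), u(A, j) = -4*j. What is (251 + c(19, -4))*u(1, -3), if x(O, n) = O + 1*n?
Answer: 3010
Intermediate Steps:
x(O, n) = O + n
c(k, J) = -4/(5 + k) (c(k, J) = -4/(4 + (k + 1)) = -4/(4 + (1 + k)) = -4/(5 + k))
(251 + c(19, -4))*u(1, -3) = (251 - 4/(5 + 19))*(-4*(-3)) = (251 - 4/24)*12 = (251 - 4*1/24)*12 = (251 - ⅙)*12 = (1505/6)*12 = 3010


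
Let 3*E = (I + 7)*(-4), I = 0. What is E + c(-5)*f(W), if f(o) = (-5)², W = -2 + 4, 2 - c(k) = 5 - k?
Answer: -628/3 ≈ -209.33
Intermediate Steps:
c(k) = -3 + k (c(k) = 2 - (5 - k) = 2 + (-5 + k) = -3 + k)
W = 2
f(o) = 25
E = -28/3 (E = ((0 + 7)*(-4))/3 = (7*(-4))/3 = (⅓)*(-28) = -28/3 ≈ -9.3333)
E + c(-5)*f(W) = -28/3 + (-3 - 5)*25 = -28/3 - 8*25 = -28/3 - 200 = -628/3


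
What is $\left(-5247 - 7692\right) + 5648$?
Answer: $-7291$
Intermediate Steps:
$\left(-5247 - 7692\right) + 5648 = -12939 + 5648 = -7291$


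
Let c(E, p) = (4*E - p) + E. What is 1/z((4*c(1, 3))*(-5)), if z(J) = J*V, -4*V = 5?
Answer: 1/50 ≈ 0.020000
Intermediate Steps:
c(E, p) = -p + 5*E (c(E, p) = (-p + 4*E) + E = -p + 5*E)
V = -5/4 (V = -1/4*5 = -5/4 ≈ -1.2500)
z(J) = -5*J/4 (z(J) = J*(-5/4) = -5*J/4)
1/z((4*c(1, 3))*(-5)) = 1/(-5*4*(-1*3 + 5*1)*(-5)/4) = 1/(-5*4*(-3 + 5)*(-5)/4) = 1/(-5*4*2*(-5)/4) = 1/(-10*(-5)) = 1/(-5/4*(-40)) = 1/50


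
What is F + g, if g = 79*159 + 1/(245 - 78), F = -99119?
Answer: -14455185/167 ≈ -86558.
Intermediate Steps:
g = 2097688/167 (g = 12561 + 1/167 = 2097688/167 ≈ 12561.)
F + g = -99119 + 2097688/167 = -14455185/167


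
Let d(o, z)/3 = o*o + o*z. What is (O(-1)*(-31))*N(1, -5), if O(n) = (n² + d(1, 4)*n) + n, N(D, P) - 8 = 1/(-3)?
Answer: 3565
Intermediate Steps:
N(D, P) = 23/3 (N(D, P) = 8 + 1/(-3) = 8 - ⅓ = 23/3)
d(o, z) = 3*o² + 3*o*z (d(o, z) = 3*(o*o + o*z) = 3*(o² + o*z) = 3*o² + 3*o*z)
O(n) = n² + 16*n (O(n) = (n² + (3*1*(1 + 4))*n) + n = (n² + (3*1*5)*n) + n = (n² + 15*n) + n = n² + 16*n)
(O(-1)*(-31))*N(1, -5) = (-(16 - 1)*(-31))*(23/3) = (-1*15*(-31))*(23/3) = -15*(-31)*(23/3) = 465*(23/3) = 3565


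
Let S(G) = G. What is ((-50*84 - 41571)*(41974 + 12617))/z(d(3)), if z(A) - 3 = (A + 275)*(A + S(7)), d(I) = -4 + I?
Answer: -277631629/183 ≈ -1.5171e+6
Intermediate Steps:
z(A) = 3 + (7 + A)*(275 + A) (z(A) = 3 + (A + 275)*(A + 7) = 3 + (275 + A)*(7 + A) = 3 + (7 + A)*(275 + A))
((-50*84 - 41571)*(41974 + 12617))/z(d(3)) = ((-50*84 - 41571)*(41974 + 12617))/(1928 + (-4 + 3)² + 282*(-4 + 3)) = ((-4200 - 41571)*54591)/(1928 + (-1)² + 282*(-1)) = (-45771*54591)/(1928 + 1 - 282) = -2498684661/1647 = -2498684661*1/1647 = -277631629/183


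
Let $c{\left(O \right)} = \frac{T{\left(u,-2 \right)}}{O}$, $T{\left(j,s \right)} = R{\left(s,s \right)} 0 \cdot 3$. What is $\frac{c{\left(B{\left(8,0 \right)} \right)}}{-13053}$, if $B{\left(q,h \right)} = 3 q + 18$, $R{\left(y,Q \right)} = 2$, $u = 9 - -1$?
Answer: $0$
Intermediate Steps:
$u = 10$ ($u = 9 + 1 = 10$)
$B{\left(q,h \right)} = 18 + 3 q$
$T{\left(j,s \right)} = 0$ ($T{\left(j,s \right)} = 2 \cdot 0 \cdot 3 = 0 \cdot 3 = 0$)
$c{\left(O \right)} = 0$ ($c{\left(O \right)} = \frac{0}{O} = 0$)
$\frac{c{\left(B{\left(8,0 \right)} \right)}}{-13053} = \frac{0}{-13053} = 0 \left(- \frac{1}{13053}\right) = 0$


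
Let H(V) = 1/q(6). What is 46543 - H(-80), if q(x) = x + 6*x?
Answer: 1954805/42 ≈ 46543.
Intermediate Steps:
q(x) = 7*x
H(V) = 1/42 (H(V) = 1/(7*6) = 1/42)
46543 - H(-80) = 46543 - 1*1/42 = 46543 - 1/42 = 1954805/42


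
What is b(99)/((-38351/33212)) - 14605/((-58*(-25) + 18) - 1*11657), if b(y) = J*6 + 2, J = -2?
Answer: 171482045/16989493 ≈ 10.093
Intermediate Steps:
b(y) = -10 (b(y) = -2*6 + 2 = -12 + 2 = -10)
b(99)/((-38351/33212)) - 14605/((-58*(-25) + 18) - 1*11657) = -10/((-38351/33212)) - 14605/((-58*(-25) + 18) - 1*11657) = -10/((-38351*1/33212)) - 14605/((1450 + 18) - 11657) = -10/(-38351/33212) - 14605/(1468 - 11657) = -10*(-33212/38351) - 14605/(-10189) = 332120/38351 - 14605*(-1/10189) = 332120/38351 + 635/443 = 171482045/16989493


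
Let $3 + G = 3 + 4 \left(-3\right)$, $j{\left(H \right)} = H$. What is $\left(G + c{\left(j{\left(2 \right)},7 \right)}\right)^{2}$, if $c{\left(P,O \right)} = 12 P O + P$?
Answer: $24964$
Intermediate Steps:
$c{\left(P,O \right)} = P + 12 O P$ ($c{\left(P,O \right)} = 12 O P + P = P + 12 O P$)
$G = -12$ ($G = -3 + \left(3 + 4 \left(-3\right)\right) = -3 + \left(3 - 12\right) = -3 - 9 = -12$)
$\left(G + c{\left(j{\left(2 \right)},7 \right)}\right)^{2} = \left(-12 + 2 \left(1 + 12 \cdot 7\right)\right)^{2} = \left(-12 + 2 \left(1 + 84\right)\right)^{2} = \left(-12 + 2 \cdot 85\right)^{2} = \left(-12 + 170\right)^{2} = 158^{2} = 24964$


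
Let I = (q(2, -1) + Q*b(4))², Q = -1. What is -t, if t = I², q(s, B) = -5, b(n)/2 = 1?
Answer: -2401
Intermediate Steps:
b(n) = 2 (b(n) = 2*1 = 2)
I = 49 (I = (-5 - 1*2)² = (-5 - 2)² = (-7)² = 49)
t = 2401 (t = 49² = 2401)
-t = -1*2401 = -2401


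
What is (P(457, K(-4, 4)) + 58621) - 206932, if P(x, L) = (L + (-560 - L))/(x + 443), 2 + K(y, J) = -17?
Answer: -6674023/45 ≈ -1.4831e+5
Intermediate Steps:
K(y, J) = -19 (K(y, J) = -2 - 17 = -19)
P(x, L) = -560/(443 + x)
(P(457, K(-4, 4)) + 58621) - 206932 = (-560/(443 + 457) + 58621) - 206932 = (-560/900 + 58621) - 206932 = (-560*1/900 + 58621) - 206932 = (-28/45 + 58621) - 206932 = 2637917/45 - 206932 = -6674023/45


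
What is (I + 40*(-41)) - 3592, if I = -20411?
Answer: -25643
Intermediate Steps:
(I + 40*(-41)) - 3592 = (-20411 + 40*(-41)) - 3592 = (-20411 - 1640) - 3592 = -22051 - 3592 = -25643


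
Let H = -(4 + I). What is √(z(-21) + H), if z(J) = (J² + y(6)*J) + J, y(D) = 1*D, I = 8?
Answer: √282 ≈ 16.793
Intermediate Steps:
y(D) = D
H = -12 (H = -(4 + 8) = -1*12 = -12)
z(J) = J² + 7*J (z(J) = (J² + 6*J) + J = J² + 7*J)
√(z(-21) + H) = √(-21*(7 - 21) - 12) = √(-21*(-14) - 12) = √(294 - 12) = √282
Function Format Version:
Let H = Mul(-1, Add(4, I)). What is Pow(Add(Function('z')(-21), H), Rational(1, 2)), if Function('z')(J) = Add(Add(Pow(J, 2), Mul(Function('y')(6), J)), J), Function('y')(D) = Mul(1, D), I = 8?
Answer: Pow(282, Rational(1, 2)) ≈ 16.793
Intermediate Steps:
Function('y')(D) = D
H = -12 (H = Mul(-1, Add(4, 8)) = Mul(-1, 12) = -12)
Function('z')(J) = Add(Pow(J, 2), Mul(7, J)) (Function('z')(J) = Add(Add(Pow(J, 2), Mul(6, J)), J) = Add(Pow(J, 2), Mul(7, J)))
Pow(Add(Function('z')(-21), H), Rational(1, 2)) = Pow(Add(Mul(-21, Add(7, -21)), -12), Rational(1, 2)) = Pow(Add(Mul(-21, -14), -12), Rational(1, 2)) = Pow(Add(294, -12), Rational(1, 2)) = Pow(282, Rational(1, 2))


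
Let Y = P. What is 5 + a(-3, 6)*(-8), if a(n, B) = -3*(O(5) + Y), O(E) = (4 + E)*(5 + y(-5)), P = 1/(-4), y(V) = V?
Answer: -1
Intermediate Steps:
P = -¼ ≈ -0.25000
Y = -¼ ≈ -0.25000
O(E) = 0 (O(E) = (4 + E)*(5 - 5) = (4 + E)*0 = 0)
a(n, B) = ¾ (a(n, B) = -3*(0 - ¼) = -3*(-¼) = ¾)
5 + a(-3, 6)*(-8) = 5 + (¾)*(-8) = 5 - 6 = -1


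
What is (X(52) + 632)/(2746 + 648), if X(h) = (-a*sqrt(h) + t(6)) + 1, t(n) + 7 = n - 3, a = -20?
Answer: 629/3394 + 20*sqrt(13)/1697 ≈ 0.22782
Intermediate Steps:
t(n) = -10 + n (t(n) = -7 + (n - 3) = -7 + (-3 + n) = -10 + n)
X(h) = -3 + 20*sqrt(h) (X(h) = (-(-20)*sqrt(h) + (-10 + 6)) + 1 = (20*sqrt(h) - 4) + 1 = (-4 + 20*sqrt(h)) + 1 = -3 + 20*sqrt(h))
(X(52) + 632)/(2746 + 648) = ((-3 + 20*sqrt(52)) + 632)/(2746 + 648) = ((-3 + 20*(2*sqrt(13))) + 632)/3394 = ((-3 + 40*sqrt(13)) + 632)*(1/3394) = (629 + 40*sqrt(13))*(1/3394) = 629/3394 + 20*sqrt(13)/1697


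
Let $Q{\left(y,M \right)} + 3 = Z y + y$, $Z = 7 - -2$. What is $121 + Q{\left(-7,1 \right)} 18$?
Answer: $-1193$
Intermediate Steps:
$Z = 9$ ($Z = 7 + 2 = 9$)
$Q{\left(y,M \right)} = -3 + 10 y$ ($Q{\left(y,M \right)} = -3 + \left(9 y + y\right) = -3 + 10 y$)
$121 + Q{\left(-7,1 \right)} 18 = 121 + \left(-3 + 10 \left(-7\right)\right) 18 = 121 + \left(-3 - 70\right) 18 = 121 - 1314 = -1193$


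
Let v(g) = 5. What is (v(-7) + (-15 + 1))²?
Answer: 81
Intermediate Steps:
(v(-7) + (-15 + 1))² = (5 + (-15 + 1))² = (5 - 14)² = (-9)² = 81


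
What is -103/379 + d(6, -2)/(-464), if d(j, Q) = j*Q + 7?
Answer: -45897/175856 ≈ -0.26099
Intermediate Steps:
d(j, Q) = 7 + Q*j (d(j, Q) = Q*j + 7 = 7 + Q*j)
-103/379 + d(6, -2)/(-464) = -103/379 + (7 - 2*6)/(-464) = -103*1/379 + (7 - 12)*(-1/464) = -103/379 - 5*(-1/464) = -103/379 + 5/464 = -45897/175856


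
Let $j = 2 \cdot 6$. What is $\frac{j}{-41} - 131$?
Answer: $- \frac{5383}{41} \approx -131.29$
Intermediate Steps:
$j = 12$
$\frac{j}{-41} - 131 = \frac{1}{-41} \cdot 12 - 131 = \left(- \frac{1}{41}\right) 12 - 131 = - \frac{12}{41} - 131 = - \frac{5383}{41}$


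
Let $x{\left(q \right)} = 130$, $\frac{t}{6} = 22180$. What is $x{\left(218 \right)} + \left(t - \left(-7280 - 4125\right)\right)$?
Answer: $144615$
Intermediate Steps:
$t = 133080$ ($t = 6 \cdot 22180 = 133080$)
$x{\left(218 \right)} + \left(t - \left(-7280 - 4125\right)\right) = 130 + \left(133080 - \left(-7280 - 4125\right)\right) = 130 + \left(133080 - -11405\right) = 130 + \left(133080 + 11405\right) = 130 + 144485 = 144615$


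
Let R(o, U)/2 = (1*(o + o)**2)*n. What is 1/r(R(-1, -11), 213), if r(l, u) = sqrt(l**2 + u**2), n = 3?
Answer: sqrt(5105)/15315 ≈ 0.0046653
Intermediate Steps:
R(o, U) = 24*o**2 (R(o, U) = 2*((1*(o + o)**2)*3) = 2*((1*(2*o)**2)*3) = 2*((1*(4*o**2))*3) = 2*((4*o**2)*3) = 2*(12*o**2) = 24*o**2)
1/r(R(-1, -11), 213) = 1/(sqrt((24*(-1)**2)**2 + 213**2)) = 1/(sqrt((24*1)**2 + 45369)) = 1/(sqrt(24**2 + 45369)) = 1/(sqrt(576 + 45369)) = 1/(sqrt(45945)) = 1/(3*sqrt(5105)) = sqrt(5105)/15315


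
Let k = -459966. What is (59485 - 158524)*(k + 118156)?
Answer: 33852520590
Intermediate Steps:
(59485 - 158524)*(k + 118156) = (59485 - 158524)*(-459966 + 118156) = -99039*(-341810) = 33852520590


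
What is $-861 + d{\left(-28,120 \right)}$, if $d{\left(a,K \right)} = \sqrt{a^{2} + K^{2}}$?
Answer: $-861 + 4 \sqrt{949} \approx -737.78$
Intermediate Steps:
$d{\left(a,K \right)} = \sqrt{K^{2} + a^{2}}$
$-861 + d{\left(-28,120 \right)} = -861 + \sqrt{120^{2} + \left(-28\right)^{2}} = -861 + \sqrt{14400 + 784} = -861 + \sqrt{15184} = -861 + 4 \sqrt{949}$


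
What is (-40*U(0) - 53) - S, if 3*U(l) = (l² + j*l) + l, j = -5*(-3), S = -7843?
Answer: 7790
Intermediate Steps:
j = 15
U(l) = l²/3 + 16*l/3 (U(l) = ((l² + 15*l) + l)/3 = (l² + 16*l)/3 = l²/3 + 16*l/3)
(-40*U(0) - 53) - S = (-40*0*(16 + 0)/3 - 53) - 1*(-7843) = (-40*0*16/3 - 53) + 7843 = (-40*0 - 53) + 7843 = (0 - 53) + 7843 = -53 + 7843 = 7790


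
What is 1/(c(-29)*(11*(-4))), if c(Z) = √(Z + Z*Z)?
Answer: -√203/17864 ≈ -0.00079757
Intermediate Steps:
c(Z) = √(Z + Z²)
1/(c(-29)*(11*(-4))) = 1/(√(-29*(1 - 29))*(11*(-4))) = 1/(√(-29*(-28))*(-44)) = 1/(√812*(-44)) = 1/((2*√203)*(-44)) = 1/(-88*√203) = -√203/17864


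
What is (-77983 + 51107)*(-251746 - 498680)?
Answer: 20168449176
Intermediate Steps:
(-77983 + 51107)*(-251746 - 498680) = -26876*(-750426) = 20168449176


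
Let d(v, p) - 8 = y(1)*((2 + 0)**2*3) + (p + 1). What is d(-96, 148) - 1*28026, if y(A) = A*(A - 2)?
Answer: -27881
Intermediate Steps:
y(A) = A*(-2 + A)
d(v, p) = -3 + p (d(v, p) = 8 + ((1*(-2 + 1))*((2 + 0)**2*3) + (p + 1)) = 8 + ((1*(-1))*(2**2*3) + (1 + p)) = 8 + (-4*3 + (1 + p)) = 8 + (-1*12 + (1 + p)) = 8 + (-12 + (1 + p)) = 8 + (-11 + p) = -3 + p)
d(-96, 148) - 1*28026 = (-3 + 148) - 1*28026 = 145 - 28026 = -27881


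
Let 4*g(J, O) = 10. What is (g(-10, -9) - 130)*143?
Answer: -36465/2 ≈ -18233.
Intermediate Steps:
g(J, O) = 5/2 (g(J, O) = (1/4)*10 = 5/2)
(g(-10, -9) - 130)*143 = (5/2 - 130)*143 = -255/2*143 = -36465/2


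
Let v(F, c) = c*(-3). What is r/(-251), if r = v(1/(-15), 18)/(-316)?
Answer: -27/39658 ≈ -0.00068082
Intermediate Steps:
v(F, c) = -3*c
r = 27/158 (r = -3*18/(-316) = -54*(-1/316) = 27/158 ≈ 0.17089)
r/(-251) = (27/158)/(-251) = -1/251*27/158 = -27/39658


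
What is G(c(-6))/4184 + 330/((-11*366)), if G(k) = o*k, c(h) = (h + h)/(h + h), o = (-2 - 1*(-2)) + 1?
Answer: -20859/255224 ≈ -0.081728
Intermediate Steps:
o = 1 (o = (-2 + 2) + 1 = 0 + 1 = 1)
c(h) = 1 (c(h) = (2*h)/((2*h)) = (2*h)*(1/(2*h)) = 1)
G(k) = k (G(k) = 1*k = k)
G(c(-6))/4184 + 330/((-11*366)) = 1/4184 + 330/((-11*366)) = 1*(1/4184) + 330/(-4026) = 1/4184 + 330*(-1/4026) = 1/4184 - 5/61 = -20859/255224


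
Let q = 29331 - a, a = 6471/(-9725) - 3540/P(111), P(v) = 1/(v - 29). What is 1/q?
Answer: 9725/3108223446 ≈ 3.1288e-6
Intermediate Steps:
P(v) = 1/(-29 + v)
a = -2822979471/9725 (a = 6471/(-9725) - 3540/(1/(-29 + 111)) = 6471*(-1/9725) - 3540/(1/82) = -6471/9725 - 3540/1/82 = -6471/9725 - 3540*82 = -6471/9725 - 290280 = -2822979471/9725 ≈ -2.9028e+5)
q = 3108223446/9725 (q = 29331 - 1*(-2822979471/9725) = 29331 + 2822979471/9725 = 3108223446/9725 ≈ 3.1961e+5)
1/q = 1/(3108223446/9725) = 9725/3108223446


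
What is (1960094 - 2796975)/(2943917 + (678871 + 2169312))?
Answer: -836881/5792100 ≈ -0.14449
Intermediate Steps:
(1960094 - 2796975)/(2943917 + (678871 + 2169312)) = -836881/(2943917 + 2848183) = -836881/5792100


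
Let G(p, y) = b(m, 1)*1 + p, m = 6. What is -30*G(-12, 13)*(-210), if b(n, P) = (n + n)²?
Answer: 831600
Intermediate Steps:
b(n, P) = 4*n² (b(n, P) = (2*n)² = 4*n²)
G(p, y) = 144 + p (G(p, y) = (4*6²)*1 + p = (4*36)*1 + p = 144*1 + p = 144 + p)
-30*G(-12, 13)*(-210) = -30*(144 - 12)*(-210) = -30*132*(-210) = -3960*(-210) = 831600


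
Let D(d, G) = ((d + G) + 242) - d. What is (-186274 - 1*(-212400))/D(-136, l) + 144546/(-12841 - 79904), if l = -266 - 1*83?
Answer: -812840764/3307905 ≈ -245.73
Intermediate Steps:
l = -349 (l = -266 - 83 = -349)
D(d, G) = 242 + G (D(d, G) = ((G + d) + 242) - d = (242 + G + d) - d = 242 + G)
(-186274 - 1*(-212400))/D(-136, l) + 144546/(-12841 - 79904) = (-186274 - 1*(-212400))/(242 - 349) + 144546/(-12841 - 79904) = (-186274 + 212400)/(-107) + 144546/(-92745) = 26126*(-1/107) + 144546*(-1/92745) = -26126/107 - 48182/30915 = -812840764/3307905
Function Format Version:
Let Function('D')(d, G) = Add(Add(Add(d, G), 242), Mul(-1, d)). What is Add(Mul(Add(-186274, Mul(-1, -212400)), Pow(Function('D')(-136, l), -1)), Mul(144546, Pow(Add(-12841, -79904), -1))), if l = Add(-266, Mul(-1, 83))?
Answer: Rational(-812840764, 3307905) ≈ -245.73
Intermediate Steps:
l = -349 (l = Add(-266, -83) = -349)
Function('D')(d, G) = Add(242, G) (Function('D')(d, G) = Add(Add(Add(G, d), 242), Mul(-1, d)) = Add(Add(242, G, d), Mul(-1, d)) = Add(242, G))
Add(Mul(Add(-186274, Mul(-1, -212400)), Pow(Function('D')(-136, l), -1)), Mul(144546, Pow(Add(-12841, -79904), -1))) = Add(Mul(Add(-186274, Mul(-1, -212400)), Pow(Add(242, -349), -1)), Mul(144546, Pow(Add(-12841, -79904), -1))) = Add(Mul(Add(-186274, 212400), Pow(-107, -1)), Mul(144546, Pow(-92745, -1))) = Add(Mul(26126, Rational(-1, 107)), Mul(144546, Rational(-1, 92745))) = Add(Rational(-26126, 107), Rational(-48182, 30915)) = Rational(-812840764, 3307905)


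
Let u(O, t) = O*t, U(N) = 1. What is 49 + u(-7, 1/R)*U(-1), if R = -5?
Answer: 252/5 ≈ 50.400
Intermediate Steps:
49 + u(-7, 1/R)*U(-1) = 49 - 7/(-5)*1 = 49 - 7*(-1/5)*1 = 49 + (7/5)*1 = 49 + 7/5 = 252/5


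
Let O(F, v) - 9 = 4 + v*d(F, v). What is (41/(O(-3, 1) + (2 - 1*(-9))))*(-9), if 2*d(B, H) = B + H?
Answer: -369/23 ≈ -16.043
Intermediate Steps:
d(B, H) = B/2 + H/2 (d(B, H) = (B + H)/2 = B/2 + H/2)
O(F, v) = 13 + v*(F/2 + v/2) (O(F, v) = 9 + (4 + v*(F/2 + v/2)) = 13 + v*(F/2 + v/2))
(41/(O(-3, 1) + (2 - 1*(-9))))*(-9) = (41/((13 + (1/2)*1*(-3 + 1)) + (2 - 1*(-9))))*(-9) = (41/((13 + (1/2)*1*(-2)) + (2 + 9)))*(-9) = (41/((13 - 1) + 11))*(-9) = (41/(12 + 11))*(-9) = (41/23)*(-9) = -369/23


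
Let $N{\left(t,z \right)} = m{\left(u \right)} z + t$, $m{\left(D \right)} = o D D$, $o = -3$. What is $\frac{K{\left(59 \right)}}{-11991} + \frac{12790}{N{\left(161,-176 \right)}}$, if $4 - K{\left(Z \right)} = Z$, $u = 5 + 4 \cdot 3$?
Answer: $\frac{161766305}{1831661223} \approx 0.088317$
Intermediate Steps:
$u = 17$ ($u = 5 + 12 = 17$)
$m{\left(D \right)} = - 3 D^{2}$ ($m{\left(D \right)} = - 3 D D = - 3 D^{2}$)
$K{\left(Z \right)} = 4 - Z$
$N{\left(t,z \right)} = t - 867 z$ ($N{\left(t,z \right)} = - 3 \cdot 17^{2} z + t = \left(-3\right) 289 z + t = - 867 z + t = t - 867 z$)
$\frac{K{\left(59 \right)}}{-11991} + \frac{12790}{N{\left(161,-176 \right)}} = \frac{4 - 59}{-11991} + \frac{12790}{161 - -152592} = \left(4 - 59\right) \left(- \frac{1}{11991}\right) + \frac{12790}{161 + 152592} = \left(-55\right) \left(- \frac{1}{11991}\right) + \frac{12790}{152753} = \frac{55}{11991} + 12790 \cdot \frac{1}{152753} = \frac{55}{11991} + \frac{12790}{152753} = \frac{161766305}{1831661223}$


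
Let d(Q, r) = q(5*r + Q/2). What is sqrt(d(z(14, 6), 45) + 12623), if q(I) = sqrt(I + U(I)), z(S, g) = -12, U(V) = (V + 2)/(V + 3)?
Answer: sqrt(622111932 + 222*sqrt(10842258))/222 ≈ 112.42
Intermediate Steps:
U(V) = (2 + V)/(3 + V)
q(I) = sqrt(I + (2 + I)/(3 + I))
d(Q, r) = sqrt((2 + Q/2 + 5*r + (Q/2 + 5*r)*(3 + Q/2 + 5*r))/(3 + Q/2 + 5*r)) (d(Q, r) = sqrt((2 + (5*r + Q/2) + (5*r + Q/2)*(3 + (5*r + Q/2)))/(3 + (5*r + Q/2))) = sqrt((2 + (Q/2 + 5*r) + (Q/2 + 5*r)*(3 + (Q/2 + 5*r)))/(3 + (Q/2 + 5*r))) = sqrt((2 + (Q/2 + 5*r) + (Q/2 + 5*r)*(3 + Q/2 + 5*r))/(3 + Q/2 + 5*r)) = sqrt((2 + Q/2 + 5*r + (Q/2 + 5*r)*(3 + Q/2 + 5*r))/(3 + Q/2 + 5*r)))
sqrt(d(z(14, 6), 45) + 12623) = sqrt(sqrt(2)*sqrt((8 + 2*(-12) + 20*45 - 12*(6 - 12 + 10*45) + 10*45*(6 - 12 + 10*45))/(6 - 12 + 10*45))/2 + 12623) = sqrt(sqrt(2)*sqrt((8 - 24 + 900 - 12*(6 - 12 + 450) + 10*45*(6 - 12 + 450))/(6 - 12 + 450))/2 + 12623) = sqrt(sqrt(2)*sqrt((8 - 24 + 900 - 12*444 + 10*45*444)/444)/2 + 12623) = sqrt(sqrt(2)*sqrt((8 - 24 + 900 - 5328 + 199800)/444)/2 + 12623) = sqrt(sqrt(2)*sqrt((1/444)*195356)/2 + 12623) = sqrt(sqrt(2)*sqrt(48839/111)/2 + 12623) = sqrt(sqrt(2)*(sqrt(5421129)/111)/2 + 12623) = sqrt(sqrt(10842258)/222 + 12623) = sqrt(12623 + sqrt(10842258)/222)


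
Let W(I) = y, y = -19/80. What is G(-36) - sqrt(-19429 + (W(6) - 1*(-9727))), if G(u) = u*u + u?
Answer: 1260 - I*sqrt(3880895)/20 ≈ 1260.0 - 98.5*I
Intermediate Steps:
y = -19/80 (y = -19*1/80 = -19/80 ≈ -0.23750)
W(I) = -19/80
G(u) = u + u**2 (G(u) = u**2 + u = u + u**2)
G(-36) - sqrt(-19429 + (W(6) - 1*(-9727))) = -36*(1 - 36) - sqrt(-19429 + (-19/80 - 1*(-9727))) = -36*(-35) - sqrt(-19429 + (-19/80 + 9727)) = 1260 - sqrt(-19429 + 778141/80) = 1260 - sqrt(-776179/80) = 1260 - I*sqrt(3880895)/20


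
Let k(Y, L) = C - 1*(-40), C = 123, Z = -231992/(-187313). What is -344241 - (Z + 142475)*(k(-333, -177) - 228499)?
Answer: 6093687150221679/187313 ≈ 3.2532e+10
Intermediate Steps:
Z = 231992/187313 (Z = -231992*(-1/187313) = 231992/187313 ≈ 1.2385)
k(Y, L) = 163 (k(Y, L) = 123 - 1*(-40) = 123 + 40 = 163)
-344241 - (Z + 142475)*(k(-333, -177) - 228499) = -344241 - (231992/187313 + 142475)*(163 - 228499) = -344241 - 26687651667*(-228336)/187313 = -344241 - 1*(-6093751631036112/187313) = -344241 + 6093751631036112/187313 = 6093687150221679/187313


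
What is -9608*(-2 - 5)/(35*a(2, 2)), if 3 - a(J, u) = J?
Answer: 9608/5 ≈ 1921.6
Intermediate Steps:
a(J, u) = 3 - J
-9608*(-2 - 5)/(35*a(2, 2)) = -9608*(-2 - 5)/(35*(3 - 1*2)) = -9608*(-1/(5*(3 - 2))) = -9608/(-⅐*1*35) = -9608/((-⅐*35)) = -9608/(-5) = -9608*(-⅕) = 9608/5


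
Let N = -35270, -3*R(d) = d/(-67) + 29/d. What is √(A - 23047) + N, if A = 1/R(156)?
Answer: -35270 + I*√235839472555/3199 ≈ -35270.0 + 151.81*I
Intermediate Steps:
R(d) = -29/(3*d) + d/201 (R(d) = -(d/(-67) + 29/d)/3 = -(d*(-1/67) + 29/d)/3 = -(-d/67 + 29/d)/3 = -(29/d - d/67)/3 = -29/(3*d) + d/201)
A = 31356/22393 (A = 1/((1/201)*(-1943 + 156²)/156) = 1/((1/201)*(1/156)*(-1943 + 24336)) = 1/((1/201)*(1/156)*22393) = 1/(22393/31356) = 31356/22393 ≈ 1.4003)
√(A - 23047) + N = √(31356/22393 - 23047) - 35270 = √(-516060115/22393) - 35270 = I*√235839472555/3199 - 35270 = -35270 + I*√235839472555/3199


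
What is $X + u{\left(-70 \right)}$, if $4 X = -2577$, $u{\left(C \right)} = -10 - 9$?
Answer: $- \frac{2653}{4} \approx -663.25$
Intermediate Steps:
$u{\left(C \right)} = -19$
$X = - \frac{2577}{4}$ ($X = \frac{1}{4} \left(-2577\right) = - \frac{2577}{4} \approx -644.25$)
$X + u{\left(-70 \right)} = - \frac{2577}{4} - 19 = - \frac{2653}{4}$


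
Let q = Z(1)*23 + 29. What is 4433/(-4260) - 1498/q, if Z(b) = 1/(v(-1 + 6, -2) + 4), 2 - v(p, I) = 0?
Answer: -39162181/839220 ≈ -46.665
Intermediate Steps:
v(p, I) = 2 (v(p, I) = 2 - 1*0 = 2 + 0 = 2)
Z(b) = ⅙ (Z(b) = 1/(2 + 4) = 1/6 = ⅙)
q = 197/6 (q = (⅙)*23 + 29 = 23/6 + 29 = 197/6 ≈ 32.833)
4433/(-4260) - 1498/q = 4433/(-4260) - 1498/197/6 = 4433*(-1/4260) - 1498*6/197 = -4433/4260 - 8988/197 = -39162181/839220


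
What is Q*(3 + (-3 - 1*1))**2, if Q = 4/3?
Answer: 4/3 ≈ 1.3333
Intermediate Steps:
Q = 4/3 (Q = 4*(1/3) = 4/3 ≈ 1.3333)
Q*(3 + (-3 - 1*1))**2 = 4*(3 + (-3 - 1*1))**2/3 = 4*(3 + (-3 - 1))**2/3 = 4*(3 - 4)**2/3 = (4/3)*(-1)**2 = (4/3)*1 = 4/3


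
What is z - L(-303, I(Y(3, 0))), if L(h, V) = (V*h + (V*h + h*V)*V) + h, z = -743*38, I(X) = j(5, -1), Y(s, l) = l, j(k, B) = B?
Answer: -27628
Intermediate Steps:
I(X) = -1
z = -28234
L(h, V) = h + V*h + 2*h*V² (L(h, V) = (V*h + (V*h + V*h)*V) + h = (V*h + (2*V*h)*V) + h = (V*h + 2*h*V²) + h = h + V*h + 2*h*V²)
z - L(-303, I(Y(3, 0))) = -28234 - (-303)*(1 - 1 + 2*(-1)²) = -28234 - (-303)*(1 - 1 + 2*1) = -28234 - (-303)*(1 - 1 + 2) = -28234 - (-303)*2 = -28234 - 1*(-606) = -28234 + 606 = -27628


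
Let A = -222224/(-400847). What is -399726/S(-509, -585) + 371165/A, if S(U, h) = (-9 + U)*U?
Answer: 1032306391243847/1541895376 ≈ 6.6951e+5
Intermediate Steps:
A = 222224/400847 (A = -222224*(-1/400847) = 222224/400847 ≈ 0.55439)
S(U, h) = U*(-9 + U)
-399726/S(-509, -585) + 371165/A = -399726*(-1/(509*(-9 - 509))) + 371165/(222224/400847) = -399726/((-509*(-518))) + 371165*(400847/222224) = -399726/263662 + 7830546145/11696 = -399726*1/263662 + 7830546145/11696 = -199863/131831 + 7830546145/11696 = 1032306391243847/1541895376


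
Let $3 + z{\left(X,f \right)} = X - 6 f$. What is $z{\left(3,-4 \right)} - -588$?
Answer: $612$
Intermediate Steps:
$z{\left(X,f \right)} = -3 + X - 6 f$ ($z{\left(X,f \right)} = -3 + \left(X - 6 f\right) = -3 + X - 6 f$)
$z{\left(3,-4 \right)} - -588 = \left(-3 + 3 - -24\right) - -588 = \left(-3 + 3 + 24\right) + 588 = 24 + 588 = 612$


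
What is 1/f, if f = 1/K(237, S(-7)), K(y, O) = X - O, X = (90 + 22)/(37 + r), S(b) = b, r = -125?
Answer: 63/11 ≈ 5.7273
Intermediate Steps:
X = -14/11 (X = (90 + 22)/(37 - 125) = 112/(-88) = 112*(-1/88) = -14/11 ≈ -1.2727)
K(y, O) = -14/11 - O
f = 11/63 (f = 1/(-14/11 - 1*(-7)) = 1/(-14/11 + 7) = 1/(63/11) = 11/63 ≈ 0.17460)
1/f = 1/(11/63) = 63/11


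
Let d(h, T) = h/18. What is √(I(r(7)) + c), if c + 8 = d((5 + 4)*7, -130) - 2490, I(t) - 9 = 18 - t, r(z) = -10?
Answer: I*√9830/2 ≈ 49.573*I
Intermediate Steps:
I(t) = 27 - t (I(t) = 9 + (18 - t) = 27 - t)
d(h, T) = h/18 (d(h, T) = h*(1/18) = h/18)
c = -4989/2 (c = -8 + (((5 + 4)*7)/18 - 2490) = -8 + ((9*7)/18 - 2490) = -8 + ((1/18)*63 - 2490) = -8 + (7/2 - 2490) = -8 - 4973/2 = -4989/2 ≈ -2494.5)
√(I(r(7)) + c) = √((27 - 1*(-10)) - 4989/2) = √((27 + 10) - 4989/2) = √(37 - 4989/2) = √(-4915/2) = I*√9830/2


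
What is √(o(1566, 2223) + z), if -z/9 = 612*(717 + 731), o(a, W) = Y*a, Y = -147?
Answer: 333*I*√74 ≈ 2864.6*I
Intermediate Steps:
o(a, W) = -147*a
z = -7975584 (z = -5508*(717 + 731) = -5508*1448 = -9*886176 = -7975584)
√(o(1566, 2223) + z) = √(-147*1566 - 7975584) = √(-230202 - 7975584) = √(-8205786) = 333*I*√74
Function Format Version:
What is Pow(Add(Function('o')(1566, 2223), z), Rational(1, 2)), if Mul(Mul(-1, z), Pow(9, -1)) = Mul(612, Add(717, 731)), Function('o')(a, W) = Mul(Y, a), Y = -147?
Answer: Mul(333, I, Pow(74, Rational(1, 2))) ≈ Mul(2864.6, I)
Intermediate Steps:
Function('o')(a, W) = Mul(-147, a)
z = -7975584 (z = Mul(-9, Mul(612, Add(717, 731))) = Mul(-9, Mul(612, 1448)) = Mul(-9, 886176) = -7975584)
Pow(Add(Function('o')(1566, 2223), z), Rational(1, 2)) = Pow(Add(Mul(-147, 1566), -7975584), Rational(1, 2)) = Pow(Add(-230202, -7975584), Rational(1, 2)) = Pow(-8205786, Rational(1, 2)) = Mul(333, I, Pow(74, Rational(1, 2)))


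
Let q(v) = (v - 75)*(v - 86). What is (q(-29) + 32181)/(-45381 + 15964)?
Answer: -44141/29417 ≈ -1.5005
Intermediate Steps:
q(v) = (-86 + v)*(-75 + v) (q(v) = (-75 + v)*(-86 + v) = (-86 + v)*(-75 + v))
(q(-29) + 32181)/(-45381 + 15964) = ((6450 + (-29)**2 - 161*(-29)) + 32181)/(-45381 + 15964) = ((6450 + 841 + 4669) + 32181)/(-29417) = (11960 + 32181)*(-1/29417) = 44141*(-1/29417) = -44141/29417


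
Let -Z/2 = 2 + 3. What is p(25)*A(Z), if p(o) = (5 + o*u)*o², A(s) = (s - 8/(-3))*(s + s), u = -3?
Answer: -19250000/3 ≈ -6.4167e+6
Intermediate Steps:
Z = -10 (Z = -2*(2 + 3) = -2*5 = -10)
A(s) = 2*s*(8/3 + s) (A(s) = (s - 8*(-⅓))*(2*s) = (s + 8/3)*(2*s) = (8/3 + s)*(2*s) = 2*s*(8/3 + s))
p(o) = o²*(5 - 3*o) (p(o) = (5 + o*(-3))*o² = (5 - 3*o)*o² = o²*(5 - 3*o))
p(25)*A(Z) = (25²*(5 - 3*25))*((⅔)*(-10)*(8 + 3*(-10))) = (625*(5 - 75))*((⅔)*(-10)*(8 - 30)) = (625*(-70))*((⅔)*(-10)*(-22)) = -43750*440/3 = -19250000/3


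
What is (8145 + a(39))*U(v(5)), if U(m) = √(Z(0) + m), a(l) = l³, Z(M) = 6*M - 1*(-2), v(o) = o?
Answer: 67464*√7 ≈ 1.7849e+5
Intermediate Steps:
Z(M) = 2 + 6*M (Z(M) = 6*M + 2 = 2 + 6*M)
U(m) = √(2 + m) (U(m) = √((2 + 6*0) + m) = √((2 + 0) + m) = √(2 + m))
(8145 + a(39))*U(v(5)) = (8145 + 39³)*√(2 + 5) = (8145 + 59319)*√7 = 67464*√7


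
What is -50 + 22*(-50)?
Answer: -1150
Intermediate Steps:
-50 + 22*(-50) = -50 - 1100 = -1150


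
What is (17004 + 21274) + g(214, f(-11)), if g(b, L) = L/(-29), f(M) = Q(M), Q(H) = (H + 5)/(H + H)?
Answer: 12210679/319 ≈ 38278.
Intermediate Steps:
Q(H) = (5 + H)/(2*H) (Q(H) = (5 + H)/((2*H)) = (5 + H)*(1/(2*H)) = (5 + H)/(2*H))
f(M) = (5 + M)/(2*M)
g(b, L) = -L/29 (g(b, L) = L*(-1/29) = -L/29)
(17004 + 21274) + g(214, f(-11)) = (17004 + 21274) - (5 - 11)/(58*(-11)) = 38278 - (-1)*(-6)/(58*11) = 38278 - 1/29*3/11 = 38278 - 3/319 = 12210679/319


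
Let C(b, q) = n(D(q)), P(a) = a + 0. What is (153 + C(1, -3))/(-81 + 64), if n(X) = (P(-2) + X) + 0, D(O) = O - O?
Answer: -151/17 ≈ -8.8824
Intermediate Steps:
D(O) = 0
P(a) = a
n(X) = -2 + X (n(X) = (-2 + X) + 0 = -2 + X)
C(b, q) = -2 (C(b, q) = -2 + 0 = -2)
(153 + C(1, -3))/(-81 + 64) = (153 - 2)/(-81 + 64) = 151/(-17) = -1/17*151 = -151/17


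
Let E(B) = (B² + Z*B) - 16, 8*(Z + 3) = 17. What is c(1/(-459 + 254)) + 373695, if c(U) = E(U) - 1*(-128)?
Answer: 125673914843/336200 ≈ 3.7381e+5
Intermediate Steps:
Z = -7/8 (Z = -3 + (⅛)*17 = -3 + 17/8 = -7/8 ≈ -0.87500)
E(B) = -16 + B² - 7*B/8 (E(B) = (B² - 7*B/8) - 16 = -16 + B² - 7*B/8)
c(U) = 112 + U² - 7*U/8 (c(U) = (-16 + U² - 7*U/8) - 1*(-128) = (-16 + U² - 7*U/8) + 128 = 112 + U² - 7*U/8)
c(1/(-459 + 254)) + 373695 = (112 + (1/(-459 + 254))² - 7/(8*(-459 + 254))) + 373695 = (112 + (1/(-205))² - 7/8/(-205)) + 373695 = (112 + (-1/205)² - 7/8*(-1/205)) + 373695 = (112 + 1/42025 + 7/1640) + 373695 = 37655843/336200 + 373695 = 125673914843/336200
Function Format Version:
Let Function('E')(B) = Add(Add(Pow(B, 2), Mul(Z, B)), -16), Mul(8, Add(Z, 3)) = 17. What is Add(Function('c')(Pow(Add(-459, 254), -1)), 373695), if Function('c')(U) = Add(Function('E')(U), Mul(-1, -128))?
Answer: Rational(125673914843, 336200) ≈ 3.7381e+5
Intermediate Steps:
Z = Rational(-7, 8) (Z = Add(-3, Mul(Rational(1, 8), 17)) = Add(-3, Rational(17, 8)) = Rational(-7, 8) ≈ -0.87500)
Function('E')(B) = Add(-16, Pow(B, 2), Mul(Rational(-7, 8), B)) (Function('E')(B) = Add(Add(Pow(B, 2), Mul(Rational(-7, 8), B)), -16) = Add(-16, Pow(B, 2), Mul(Rational(-7, 8), B)))
Function('c')(U) = Add(112, Pow(U, 2), Mul(Rational(-7, 8), U)) (Function('c')(U) = Add(Add(-16, Pow(U, 2), Mul(Rational(-7, 8), U)), Mul(-1, -128)) = Add(Add(-16, Pow(U, 2), Mul(Rational(-7, 8), U)), 128) = Add(112, Pow(U, 2), Mul(Rational(-7, 8), U)))
Add(Function('c')(Pow(Add(-459, 254), -1)), 373695) = Add(Add(112, Pow(Pow(Add(-459, 254), -1), 2), Mul(Rational(-7, 8), Pow(Add(-459, 254), -1))), 373695) = Add(Add(112, Pow(Pow(-205, -1), 2), Mul(Rational(-7, 8), Pow(-205, -1))), 373695) = Add(Add(112, Pow(Rational(-1, 205), 2), Mul(Rational(-7, 8), Rational(-1, 205))), 373695) = Add(Add(112, Rational(1, 42025), Rational(7, 1640)), 373695) = Add(Rational(37655843, 336200), 373695) = Rational(125673914843, 336200)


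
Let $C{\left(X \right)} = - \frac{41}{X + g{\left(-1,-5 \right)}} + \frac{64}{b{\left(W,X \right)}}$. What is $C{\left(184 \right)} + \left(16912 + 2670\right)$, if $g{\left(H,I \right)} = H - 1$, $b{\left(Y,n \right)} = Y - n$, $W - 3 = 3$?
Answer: $\frac{317179763}{16198} \approx 19581.0$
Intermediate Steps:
$W = 6$ ($W = 3 + 3 = 6$)
$g{\left(H,I \right)} = -1 + H$
$C{\left(X \right)} = - \frac{41}{-2 + X} + \frac{64}{6 - X}$ ($C{\left(X \right)} = - \frac{41}{X - 2} + \frac{64}{6 - X} = - \frac{41}{-2 + X} + \frac{64}{6 - X}$)
$C{\left(184 \right)} + \left(16912 + 2670\right) = \frac{374 - 19320}{\left(-6 + 184\right) \left(-2 + 184\right)} + \left(16912 + 2670\right) = \frac{374 - 19320}{178 \cdot 182} + 19582 = \frac{1}{178} \cdot \frac{1}{182} \left(-18946\right) + 19582 = - \frac{9473}{16198} + 19582 = \frac{317179763}{16198}$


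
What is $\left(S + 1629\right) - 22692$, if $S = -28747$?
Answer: $-49810$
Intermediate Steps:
$\left(S + 1629\right) - 22692 = \left(-28747 + 1629\right) - 22692 = -27118 - 22692 = -49810$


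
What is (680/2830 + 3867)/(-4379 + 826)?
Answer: -1094429/1005499 ≈ -1.0884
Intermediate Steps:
(680/2830 + 3867)/(-4379 + 826) = (680*(1/2830) + 3867)/(-3553) = (68/283 + 3867)*(-1/3553) = (1094429/283)*(-1/3553) = -1094429/1005499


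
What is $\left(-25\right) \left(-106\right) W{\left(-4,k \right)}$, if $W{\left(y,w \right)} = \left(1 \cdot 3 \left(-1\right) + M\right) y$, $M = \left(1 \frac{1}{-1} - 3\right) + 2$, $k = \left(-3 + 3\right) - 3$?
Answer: $53000$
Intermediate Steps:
$k = -3$ ($k = 0 - 3 = -3$)
$M = -2$ ($M = \left(1 \left(-1\right) - 3\right) + 2 = \left(-1 - 3\right) + 2 = -4 + 2 = -2$)
$W{\left(y,w \right)} = - 5 y$ ($W{\left(y,w \right)} = \left(1 \cdot 3 \left(-1\right) - 2\right) y = \left(3 \left(-1\right) - 2\right) y = \left(-3 - 2\right) y = - 5 y$)
$\left(-25\right) \left(-106\right) W{\left(-4,k \right)} = \left(-25\right) \left(-106\right) \left(\left(-5\right) \left(-4\right)\right) = 2650 \cdot 20 = 53000$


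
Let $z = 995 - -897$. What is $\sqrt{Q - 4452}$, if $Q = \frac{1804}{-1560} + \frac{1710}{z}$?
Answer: $\frac{i \sqrt{37876627324965}}{92235} \approx 66.725 i$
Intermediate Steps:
$z = 1892$ ($z = 995 + 897 = 1892$)
$Q = - \frac{23299}{92235}$ ($Q = \frac{1804}{-1560} + \frac{1710}{1892} = 1804 \left(- \frac{1}{1560}\right) + 1710 \cdot \frac{1}{1892} = - \frac{451}{390} + \frac{855}{946} = - \frac{23299}{92235} \approx -0.2526$)
$\sqrt{Q - 4452} = \sqrt{- \frac{23299}{92235} - 4452} = \sqrt{- \frac{410653519}{92235}} = \frac{i \sqrt{37876627324965}}{92235}$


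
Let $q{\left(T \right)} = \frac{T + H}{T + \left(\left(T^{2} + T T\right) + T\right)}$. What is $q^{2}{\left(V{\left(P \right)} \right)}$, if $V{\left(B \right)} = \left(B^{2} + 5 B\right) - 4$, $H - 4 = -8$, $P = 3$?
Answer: $\frac{4}{11025} \approx 0.00036281$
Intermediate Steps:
$H = -4$ ($H = 4 - 8 = -4$)
$V{\left(B \right)} = -4 + B^{2} + 5 B$
$q{\left(T \right)} = \frac{-4 + T}{2 T + 2 T^{2}}$ ($q{\left(T \right)} = \frac{T - 4}{T + \left(\left(T^{2} + T T\right) + T\right)} = \frac{-4 + T}{T + \left(\left(T^{2} + T^{2}\right) + T\right)} = \frac{-4 + T}{T + \left(2 T^{2} + T\right)} = \frac{-4 + T}{T + \left(T + 2 T^{2}\right)} = \frac{-4 + T}{2 T + 2 T^{2}}$)
$q^{2}{\left(V{\left(P \right)} \right)} = \left(\frac{-4 + \left(-4 + 3^{2} + 5 \cdot 3\right)}{2 \left(-4 + 3^{2} + 5 \cdot 3\right) \left(1 + \left(-4 + 3^{2} + 5 \cdot 3\right)\right)}\right)^{2} = \left(\frac{-4 + \left(-4 + 9 + 15\right)}{2 \left(-4 + 9 + 15\right) \left(1 + \left(-4 + 9 + 15\right)\right)}\right)^{2} = \left(\frac{-4 + 20}{2 \cdot 20 \left(1 + 20\right)}\right)^{2} = \left(\frac{1}{2} \cdot \frac{1}{20} \cdot \frac{1}{21} \cdot 16\right)^{2} = \left(\frac{2}{105}\right)^{2} = \frac{4}{11025}$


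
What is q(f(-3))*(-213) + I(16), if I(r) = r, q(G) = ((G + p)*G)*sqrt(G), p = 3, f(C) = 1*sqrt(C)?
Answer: 16 - 213*3**(3/4)*I**(3/2)*(3 + I*sqrt(3)) ≈ 1640.6 - 435.32*I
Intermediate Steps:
f(C) = sqrt(C)
q(G) = G**(3/2)*(3 + G) (q(G) = ((G + 3)*G)*sqrt(G) = ((3 + G)*G)*sqrt(G) = (G*(3 + G))*sqrt(G) = G**(3/2)*(3 + G))
q(f(-3))*(-213) + I(16) = ((sqrt(-3))**(3/2)*(3 + sqrt(-3)))*(-213) + 16 = ((I*sqrt(3))**(3/2)*(3 + I*sqrt(3)))*(-213) + 16 = ((3**(3/4)*I**(3/2))*(3 + I*sqrt(3)))*(-213) + 16 = (3**(3/4)*I**(3/2)*(3 + I*sqrt(3)))*(-213) + 16 = -213*3**(3/4)*I**(3/2)*(3 + I*sqrt(3)) + 16 = 16 - 213*3**(3/4)*I**(3/2)*(3 + I*sqrt(3))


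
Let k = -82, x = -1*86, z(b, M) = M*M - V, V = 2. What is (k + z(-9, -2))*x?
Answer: 6880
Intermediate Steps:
z(b, M) = -2 + M**2 (z(b, M) = M*M - 1*2 = M**2 - 2 = -2 + M**2)
x = -86
(k + z(-9, -2))*x = (-82 + (-2 + (-2)**2))*(-86) = (-82 + (-2 + 4))*(-86) = (-82 + 2)*(-86) = -80*(-86) = 6880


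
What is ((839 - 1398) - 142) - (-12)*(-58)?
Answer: -1397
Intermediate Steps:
((839 - 1398) - 142) - (-12)*(-58) = (-559 - 142) - 1*696 = -701 - 696 = -1397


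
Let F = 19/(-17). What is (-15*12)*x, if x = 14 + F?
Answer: -39420/17 ≈ -2318.8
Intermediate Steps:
F = -19/17 (F = 19*(-1/17) = -19/17 ≈ -1.1176)
x = 219/17 (x = 14 - 19/17 = 219/17 ≈ 12.882)
(-15*12)*x = -15*12*(219/17) = -180*219/17 = -39420/17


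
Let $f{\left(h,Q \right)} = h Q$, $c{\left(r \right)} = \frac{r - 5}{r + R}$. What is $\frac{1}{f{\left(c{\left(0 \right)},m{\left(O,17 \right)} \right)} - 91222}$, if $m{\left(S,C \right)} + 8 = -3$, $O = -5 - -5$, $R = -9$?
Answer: $- \frac{9}{821053} \approx -1.0962 \cdot 10^{-5}$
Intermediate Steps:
$O = 0$ ($O = -5 + 5 = 0$)
$c{\left(r \right)} = \frac{-5 + r}{-9 + r}$ ($c{\left(r \right)} = \frac{r - 5}{r - 9} = \frac{-5 + r}{-9 + r}$)
$m{\left(S,C \right)} = -11$ ($m{\left(S,C \right)} = -8 - 3 = -11$)
$f{\left(h,Q \right)} = Q h$
$\frac{1}{f{\left(c{\left(0 \right)},m{\left(O,17 \right)} \right)} - 91222} = \frac{1}{- 11 \frac{-5 + 0}{-9 + 0} - 91222} = \frac{1}{- 11 \frac{1}{-9} \left(-5\right) - 91222} = \frac{1}{- 11 \left(\left(- \frac{1}{9}\right) \left(-5\right)\right) - 91222} = \frac{1}{\left(-11\right) \frac{5}{9} - 91222} = \frac{1}{- \frac{55}{9} - 91222} = \frac{1}{- \frac{821053}{9}} = - \frac{9}{821053}$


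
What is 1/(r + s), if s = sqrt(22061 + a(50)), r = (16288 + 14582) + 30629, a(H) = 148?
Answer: 61499/3782104792 - sqrt(22209)/3782104792 ≈ 1.6221e-5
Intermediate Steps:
r = 61499 (r = 30870 + 30629 = 61499)
s = sqrt(22209) (s = sqrt(22061 + 148) = sqrt(22209) ≈ 149.03)
1/(r + s) = 1/(61499 + sqrt(22209))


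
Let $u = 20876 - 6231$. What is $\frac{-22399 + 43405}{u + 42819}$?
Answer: $\frac{10503}{28732} \approx 0.36555$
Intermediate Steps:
$u = 14645$
$\frac{-22399 + 43405}{u + 42819} = \frac{-22399 + 43405}{14645 + 42819} = \frac{21006}{57464} = 21006 \cdot \frac{1}{57464} = \frac{10503}{28732}$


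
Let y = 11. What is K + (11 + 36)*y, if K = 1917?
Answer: 2434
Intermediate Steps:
K + (11 + 36)*y = 1917 + (11 + 36)*11 = 1917 + 47*11 = 1917 + 517 = 2434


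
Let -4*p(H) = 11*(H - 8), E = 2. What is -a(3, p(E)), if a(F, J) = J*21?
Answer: -693/2 ≈ -346.50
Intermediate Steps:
p(H) = 22 - 11*H/4 (p(H) = -11*(H - 8)/4 = -11*(-8 + H)/4 = -(-88 + 11*H)/4 = 22 - 11*H/4)
a(F, J) = 21*J
-a(3, p(E)) = -21*(22 - 11/4*2) = -21*(22 - 11/2) = -21*33/2 = -1*693/2 = -693/2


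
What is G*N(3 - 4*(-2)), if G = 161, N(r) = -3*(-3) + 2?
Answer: 1771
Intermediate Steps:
N(r) = 11 (N(r) = 9 + 2 = 11)
G*N(3 - 4*(-2)) = 161*11 = 1771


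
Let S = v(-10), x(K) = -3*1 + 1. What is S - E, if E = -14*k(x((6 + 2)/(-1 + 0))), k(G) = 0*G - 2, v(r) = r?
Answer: -38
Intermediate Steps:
x(K) = -2 (x(K) = -3 + 1 = -2)
S = -10
k(G) = -2 (k(G) = 0 - 2 = -2)
E = 28 (E = -14*(-2) = 28)
S - E = -10 - 1*28 = -10 - 28 = -38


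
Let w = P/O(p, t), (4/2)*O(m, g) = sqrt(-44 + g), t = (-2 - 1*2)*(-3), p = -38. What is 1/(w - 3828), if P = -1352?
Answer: -957/3720518 - 169*I*sqrt(2)/7441036 ≈ -0.00025722 - 3.2119e-5*I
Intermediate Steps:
t = 12 (t = (-2 - 2)*(-3) = -4*(-3) = 12)
O(m, g) = sqrt(-44 + g)/2
w = 338*I*sqrt(2) (w = -1352*2/sqrt(-44 + 12) = -1352*(-I*sqrt(2)/4) = -(-338)*I*sqrt(2) = 338*I*sqrt(2) ≈ 478.0*I)
1/(w - 3828) = 1/(338*I*sqrt(2) - 3828) = 1/(-3828 + 338*I*sqrt(2))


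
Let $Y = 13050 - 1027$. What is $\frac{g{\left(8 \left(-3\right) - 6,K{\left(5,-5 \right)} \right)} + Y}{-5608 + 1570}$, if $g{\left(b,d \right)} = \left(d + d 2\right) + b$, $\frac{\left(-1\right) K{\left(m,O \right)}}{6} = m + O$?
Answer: $- \frac{11993}{4038} \approx -2.97$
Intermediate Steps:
$Y = 12023$
$K{\left(m,O \right)} = - 6 O - 6 m$ ($K{\left(m,O \right)} = - 6 \left(m + O\right) = - 6 \left(O + m\right) = - 6 O - 6 m$)
$g{\left(b,d \right)} = b + 3 d$ ($g{\left(b,d \right)} = \left(d + 2 d\right) + b = 3 d + b = b + 3 d$)
$\frac{g{\left(8 \left(-3\right) - 6,K{\left(5,-5 \right)} \right)} + Y}{-5608 + 1570} = \frac{\left(\left(8 \left(-3\right) - 6\right) + 3 \left(\left(-6\right) \left(-5\right) - 30\right)\right) + 12023}{-5608 + 1570} = \frac{\left(\left(-24 - 6\right) + 3 \left(30 - 30\right)\right) + 12023}{-4038} = \left(\left(-30 + 3 \cdot 0\right) + 12023\right) \left(- \frac{1}{4038}\right) = \left(\left(-30 + 0\right) + 12023\right) \left(- \frac{1}{4038}\right) = \left(-30 + 12023\right) \left(- \frac{1}{4038}\right) = 11993 \left(- \frac{1}{4038}\right) = - \frac{11993}{4038}$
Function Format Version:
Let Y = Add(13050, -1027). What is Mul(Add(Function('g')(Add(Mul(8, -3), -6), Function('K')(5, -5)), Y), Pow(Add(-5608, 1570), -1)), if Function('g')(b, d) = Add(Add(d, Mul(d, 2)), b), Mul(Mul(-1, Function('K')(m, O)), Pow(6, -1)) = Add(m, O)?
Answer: Rational(-11993, 4038) ≈ -2.9700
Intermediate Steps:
Y = 12023
Function('K')(m, O) = Add(Mul(-6, O), Mul(-6, m)) (Function('K')(m, O) = Mul(-6, Add(m, O)) = Mul(-6, Add(O, m)) = Add(Mul(-6, O), Mul(-6, m)))
Function('g')(b, d) = Add(b, Mul(3, d)) (Function('g')(b, d) = Add(Add(d, Mul(2, d)), b) = Add(Mul(3, d), b) = Add(b, Mul(3, d)))
Mul(Add(Function('g')(Add(Mul(8, -3), -6), Function('K')(5, -5)), Y), Pow(Add(-5608, 1570), -1)) = Mul(Add(Add(Add(Mul(8, -3), -6), Mul(3, Add(Mul(-6, -5), Mul(-6, 5)))), 12023), Pow(Add(-5608, 1570), -1)) = Mul(Add(Add(Add(-24, -6), Mul(3, Add(30, -30))), 12023), Pow(-4038, -1)) = Mul(Add(Add(-30, Mul(3, 0)), 12023), Rational(-1, 4038)) = Mul(Add(Add(-30, 0), 12023), Rational(-1, 4038)) = Mul(Add(-30, 12023), Rational(-1, 4038)) = Mul(11993, Rational(-1, 4038)) = Rational(-11993, 4038)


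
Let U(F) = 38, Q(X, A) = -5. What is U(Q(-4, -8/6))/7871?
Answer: 38/7871 ≈ 0.0048278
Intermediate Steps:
U(Q(-4, -8/6))/7871 = 38/7871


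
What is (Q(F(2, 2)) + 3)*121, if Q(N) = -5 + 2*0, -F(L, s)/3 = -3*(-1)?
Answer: -242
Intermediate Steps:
F(L, s) = -9 (F(L, s) = -(-9)*(-1) = -3*3 = -9)
Q(N) = -5 (Q(N) = -5 + 0 = -5)
(Q(F(2, 2)) + 3)*121 = (-5 + 3)*121 = -2*121 = -242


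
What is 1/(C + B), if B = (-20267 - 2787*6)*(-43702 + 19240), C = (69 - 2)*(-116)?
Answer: 1/904817146 ≈ 1.1052e-9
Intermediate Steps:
C = -7772 (C = 67*(-116) = -7772)
B = 904824918 (B = (-20267 - 16722)*(-24462) = -36989*(-24462) = 904824918)
1/(C + B) = 1/(-7772 + 904824918) = 1/904817146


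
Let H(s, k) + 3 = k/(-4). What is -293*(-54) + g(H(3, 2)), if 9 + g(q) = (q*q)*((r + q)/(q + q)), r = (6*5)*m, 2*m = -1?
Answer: 126763/8 ≈ 15845.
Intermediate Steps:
m = -½ (m = (½)*(-1) = -½ ≈ -0.50000)
H(s, k) = -3 - k/4 (H(s, k) = -3 + k/(-4) = -3 + k*(-¼) = -3 - k/4)
r = -15 (r = (6*5)*(-½) = 30*(-½) = -15)
g(q) = -9 + q*(-15 + q)/2 (g(q) = -9 + (q*q)*((-15 + q)/(q + q)) = -9 + q²*((-15 + q)/((2*q))) = -9 + q²*((-15 + q)*(1/(2*q))) = -9 + q²*((-15 + q)/(2*q)) = -9 + q*(-15 + q)/2)
-293*(-54) + g(H(3, 2)) = -293*(-54) + (-9 + (-3 - ¼*2)²/2 - 15*(-3 - ¼*2)/2) = 15822 + (-9 + (-3 - ½)²/2 - 15*(-3 - ½)/2) = 15822 + (-9 + (-7/2)²/2 - 15/2*(-7/2)) = 15822 + (-9 + (½)*(49/4) + 105/4) = 15822 + (-9 + 49/8 + 105/4) = 15822 + 187/8 = 126763/8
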